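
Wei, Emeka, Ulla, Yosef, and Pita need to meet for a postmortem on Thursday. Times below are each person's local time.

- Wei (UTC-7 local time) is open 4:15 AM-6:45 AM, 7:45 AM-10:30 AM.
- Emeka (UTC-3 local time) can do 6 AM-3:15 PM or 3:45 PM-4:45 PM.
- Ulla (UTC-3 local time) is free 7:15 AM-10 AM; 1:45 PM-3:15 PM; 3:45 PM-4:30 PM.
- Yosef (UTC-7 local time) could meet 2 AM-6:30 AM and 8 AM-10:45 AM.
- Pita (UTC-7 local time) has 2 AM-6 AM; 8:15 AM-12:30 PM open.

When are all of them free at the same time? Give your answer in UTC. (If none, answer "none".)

Wei in UTC: 11:15-13:45, 14:45-17:30 (add 7h to convert from UTC-7).
Emeka in UTC: 09:00-18:15, 18:45-19:45 (add 3h to convert from UTC-3).
Ulla in UTC: 10:15-13:00, 16:45-18:15, 18:45-19:30 (add 3h to convert from UTC-3).
Yosef in UTC: 09:00-13:30, 15:00-17:45 (add 7h to convert from UTC-7).
Pita in UTC: 09:00-13:00, 15:15-19:30 (add 7h to convert from UTC-7).
Wei ∩ Emeka: 11:15-13:45, 14:45-17:30.
Wei ∩ Emeka ∩ Ulla: 11:15-13:00, 16:45-17:30.
Wei ∩ Emeka ∩ Ulla ∩ Yosef: 11:15-13:00, 16:45-17:30.
Wei ∩ Emeka ∩ Ulla ∩ Yosef ∩ Pita: 11:15-13:00, 16:45-17:30.

11:15-13:00, 16:45-17:30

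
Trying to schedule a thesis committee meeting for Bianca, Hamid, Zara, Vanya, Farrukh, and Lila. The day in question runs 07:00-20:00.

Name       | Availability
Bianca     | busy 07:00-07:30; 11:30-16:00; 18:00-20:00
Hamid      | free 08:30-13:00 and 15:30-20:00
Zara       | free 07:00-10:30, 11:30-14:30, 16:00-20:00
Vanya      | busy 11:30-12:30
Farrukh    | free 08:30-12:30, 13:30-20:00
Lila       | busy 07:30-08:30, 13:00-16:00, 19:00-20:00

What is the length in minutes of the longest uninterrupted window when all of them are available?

Bianca free: 07:30-11:30, 16:00-18:00 (invert busy blocks within the working day).
Hamid free: 08:30-13:00, 15:30-20:00.
Zara free: 07:00-10:30, 11:30-14:30, 16:00-20:00.
Vanya free: 07:00-11:30, 12:30-20:00 (invert busy blocks within the working day).
Farrukh free: 08:30-12:30, 13:30-20:00.
Lila free: 07:00-07:30, 08:30-13:00, 16:00-19:00 (invert busy blocks within the working day).
Bianca ∩ Hamid: 08:30-11:30, 16:00-18:00.
Bianca ∩ Hamid ∩ Zara: 08:30-10:30, 16:00-18:00.
Bianca ∩ Hamid ∩ Zara ∩ Vanya: 08:30-10:30, 16:00-18:00.
Bianca ∩ Hamid ∩ Zara ∩ Vanya ∩ Farrukh: 08:30-10:30, 16:00-18:00.
Bianca ∩ Hamid ∩ Zara ∩ Vanya ∩ Farrukh ∩ Lila: 08:30-10:30, 16:00-18:00.
The longest is 08:30-10:30 at 120 minutes.

120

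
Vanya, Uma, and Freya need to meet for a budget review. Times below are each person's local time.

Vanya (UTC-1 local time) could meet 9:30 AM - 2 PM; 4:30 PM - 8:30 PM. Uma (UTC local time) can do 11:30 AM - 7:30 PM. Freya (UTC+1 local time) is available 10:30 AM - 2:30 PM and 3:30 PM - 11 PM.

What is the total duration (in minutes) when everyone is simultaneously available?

270

Vanya in UTC: 10:30-15:00, 17:30-21:30 (add 1h to convert from UTC-1).
Uma in UTC: 11:30-19:30.
Freya in UTC: 09:30-13:30, 14:30-22:00 (subtract 1h to convert from UTC+1).
Vanya ∩ Uma: 11:30-15:00, 17:30-19:30.
Vanya ∩ Uma ∩ Freya: 11:30-13:30, 14:30-15:00, 17:30-19:30.
Summing the common windows: 120 + 30 + 120 = 270 minutes.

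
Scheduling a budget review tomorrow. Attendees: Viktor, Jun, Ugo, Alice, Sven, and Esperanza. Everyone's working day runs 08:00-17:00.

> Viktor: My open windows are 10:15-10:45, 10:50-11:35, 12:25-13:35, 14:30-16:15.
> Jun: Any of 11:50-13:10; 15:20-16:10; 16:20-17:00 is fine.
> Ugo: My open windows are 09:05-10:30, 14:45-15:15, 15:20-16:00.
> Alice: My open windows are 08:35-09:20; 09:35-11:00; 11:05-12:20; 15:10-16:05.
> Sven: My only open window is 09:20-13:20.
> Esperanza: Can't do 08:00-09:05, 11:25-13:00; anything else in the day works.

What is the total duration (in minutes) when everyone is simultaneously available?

0

Viktor free: 10:15-10:45, 10:50-11:35, 12:25-13:35, 14:30-16:15.
Jun free: 11:50-13:10, 15:20-16:10, 16:20-17:00.
Ugo free: 09:05-10:30, 14:45-15:15, 15:20-16:00.
Alice free: 08:35-09:20, 09:35-11:00, 11:05-12:20, 15:10-16:05.
Sven free: 09:20-13:20.
Esperanza free: 09:05-11:25, 13:00-17:00 (invert busy blocks within the working day).
Viktor ∩ Jun: 12:25-13:10, 15:20-16:10.
Viktor ∩ Jun ∩ Ugo: 15:20-16:00.
Viktor ∩ Jun ∩ Ugo ∩ Alice: 15:20-16:00.
Viktor ∩ Jun ∩ Ugo ∩ Alice ∩ Sven: ∅.
Viktor ∩ Jun ∩ Ugo ∩ Alice ∩ Sven ∩ Esperanza: ∅.
There is no time when everyone is free.
There is no common window, so the total is 0 minutes.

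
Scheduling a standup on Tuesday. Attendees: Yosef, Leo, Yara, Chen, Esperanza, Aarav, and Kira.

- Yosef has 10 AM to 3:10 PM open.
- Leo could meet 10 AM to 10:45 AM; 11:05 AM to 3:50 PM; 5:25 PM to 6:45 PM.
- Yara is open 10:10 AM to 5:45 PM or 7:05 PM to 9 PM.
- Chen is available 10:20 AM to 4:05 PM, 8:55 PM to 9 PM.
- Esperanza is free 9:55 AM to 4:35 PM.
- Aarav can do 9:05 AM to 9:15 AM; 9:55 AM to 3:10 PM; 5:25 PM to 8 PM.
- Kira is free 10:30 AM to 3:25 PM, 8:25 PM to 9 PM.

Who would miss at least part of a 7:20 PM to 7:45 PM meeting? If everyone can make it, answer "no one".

Yosef: not fully free for 19:20-19:45. Leo: not fully free for 19:20-19:45. Yara: free for 19:20-19:45. Chen: not fully free for 19:20-19:45. Esperanza: not fully free for 19:20-19:45. Aarav: free for 19:20-19:45. Kira: not fully free for 19:20-19:45.

Chen, Esperanza, Kira, Leo, Yosef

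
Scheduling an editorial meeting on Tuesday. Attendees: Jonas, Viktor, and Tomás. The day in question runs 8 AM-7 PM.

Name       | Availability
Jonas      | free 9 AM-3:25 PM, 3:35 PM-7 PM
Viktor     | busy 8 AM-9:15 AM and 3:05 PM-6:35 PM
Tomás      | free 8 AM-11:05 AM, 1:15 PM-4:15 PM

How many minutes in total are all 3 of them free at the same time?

Jonas free: 09:00-15:25, 15:35-19:00.
Viktor free: 09:15-15:05, 18:35-19:00 (invert busy blocks within the working day).
Tomás free: 08:00-11:05, 13:15-16:15.
Jonas ∩ Viktor: 09:15-15:05, 18:35-19:00.
Jonas ∩ Viktor ∩ Tomás: 09:15-11:05, 13:15-15:05.
Those are the intersection windows.
Summing the common windows: 110 + 110 = 220 minutes.

220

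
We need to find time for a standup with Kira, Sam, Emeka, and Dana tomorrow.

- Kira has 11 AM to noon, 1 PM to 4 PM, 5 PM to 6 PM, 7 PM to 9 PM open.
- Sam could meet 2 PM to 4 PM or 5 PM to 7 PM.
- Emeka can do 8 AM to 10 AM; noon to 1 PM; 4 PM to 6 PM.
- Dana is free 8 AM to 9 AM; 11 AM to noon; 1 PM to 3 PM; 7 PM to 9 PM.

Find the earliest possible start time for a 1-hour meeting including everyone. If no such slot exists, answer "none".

none

Kira ∩ Sam: 14:00-16:00, 17:00-18:00.
Kira ∩ Sam ∩ Emeka: 17:00-18:00.
Kira ∩ Sam ∩ Emeka ∩ Dana: ∅.
There is no time when everyone is free.
No common window is at least 60 minutes long.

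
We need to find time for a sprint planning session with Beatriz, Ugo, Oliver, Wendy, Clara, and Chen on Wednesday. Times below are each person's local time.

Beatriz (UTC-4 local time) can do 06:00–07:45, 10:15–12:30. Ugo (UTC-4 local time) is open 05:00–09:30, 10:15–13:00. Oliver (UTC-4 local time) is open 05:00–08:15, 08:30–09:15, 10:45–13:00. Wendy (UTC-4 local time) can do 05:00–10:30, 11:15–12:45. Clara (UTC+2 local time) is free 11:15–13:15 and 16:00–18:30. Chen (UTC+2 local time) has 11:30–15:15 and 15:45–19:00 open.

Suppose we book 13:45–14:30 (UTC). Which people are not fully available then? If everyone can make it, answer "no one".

Beatriz, Clara, Oliver, Ugo

Beatriz in UTC: 10:00-11:45, 14:15-16:30 (add 4h to convert from UTC-4).
Ugo in UTC: 09:00-13:30, 14:15-17:00 (add 4h to convert from UTC-4).
Oliver in UTC: 09:00-12:15, 12:30-13:15, 14:45-17:00 (add 4h to convert from UTC-4).
Wendy in UTC: 09:00-14:30, 15:15-16:45 (add 4h to convert from UTC-4).
Clara in UTC: 09:15-11:15, 14:00-16:30 (subtract 2h to convert from UTC+2).
Chen in UTC: 09:30-13:15, 13:45-17:00 (subtract 2h to convert from UTC+2).
Beatriz: not fully free for 13:45-14:30. Ugo: not fully free for 13:45-14:30. Oliver: not fully free for 13:45-14:30. Wendy: free for 13:45-14:30. Clara: not fully free for 13:45-14:30. Chen: free for 13:45-14:30.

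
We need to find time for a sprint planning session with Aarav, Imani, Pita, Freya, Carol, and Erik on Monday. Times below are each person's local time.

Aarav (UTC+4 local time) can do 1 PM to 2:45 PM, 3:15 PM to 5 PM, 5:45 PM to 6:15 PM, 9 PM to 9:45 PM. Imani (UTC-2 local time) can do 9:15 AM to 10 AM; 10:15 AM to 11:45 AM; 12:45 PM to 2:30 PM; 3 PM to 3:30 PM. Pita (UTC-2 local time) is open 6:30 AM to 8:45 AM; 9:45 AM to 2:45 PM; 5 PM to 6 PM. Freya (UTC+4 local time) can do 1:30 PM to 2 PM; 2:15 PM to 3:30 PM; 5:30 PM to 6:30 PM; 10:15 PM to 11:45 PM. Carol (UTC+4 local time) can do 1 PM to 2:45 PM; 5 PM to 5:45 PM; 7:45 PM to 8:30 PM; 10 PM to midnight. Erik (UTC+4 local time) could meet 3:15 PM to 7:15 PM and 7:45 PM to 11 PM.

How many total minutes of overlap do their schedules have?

Aarav in UTC: 09:00-10:45, 11:15-13:00, 13:45-14:15, 17:00-17:45 (subtract 4h to convert from UTC+4).
Imani in UTC: 11:15-12:00, 12:15-13:45, 14:45-16:30, 17:00-17:30 (add 2h to convert from UTC-2).
Pita in UTC: 08:30-10:45, 11:45-16:45, 19:00-20:00 (add 2h to convert from UTC-2).
Freya in UTC: 09:30-10:00, 10:15-11:30, 13:30-14:30, 18:15-19:45 (subtract 4h to convert from UTC+4).
Carol in UTC: 09:00-10:45, 13:00-13:45, 15:45-16:30, 18:00-20:00 (subtract 4h to convert from UTC+4).
Erik in UTC: 11:15-15:15, 15:45-19:00 (subtract 4h to convert from UTC+4).
Aarav ∩ Imani: 11:15-12:00, 12:15-13:00, 17:00-17:30.
Aarav ∩ Imani ∩ Pita: 11:45-12:00, 12:15-13:00.
Aarav ∩ Imani ∩ Pita ∩ Freya: ∅.
Aarav ∩ Imani ∩ Pita ∩ Freya ∩ Carol: ∅.
Aarav ∩ Imani ∩ Pita ∩ Freya ∩ Carol ∩ Erik: ∅.
There is no time when everyone is free.
There is no common window, so the total is 0 minutes.

0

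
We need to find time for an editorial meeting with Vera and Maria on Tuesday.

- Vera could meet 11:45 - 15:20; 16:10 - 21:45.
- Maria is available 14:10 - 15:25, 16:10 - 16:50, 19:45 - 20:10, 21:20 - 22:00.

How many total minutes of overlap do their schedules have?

Vera ∩ Maria: 14:10-15:20, 16:10-16:50, 19:45-20:10, 21:20-21:45.
So the common availability across everyone is 14:10-15:20, 16:10-16:50, 19:45-20:10, 21:20-21:45.
Summing the common windows: 70 + 40 + 25 + 25 = 160 minutes.

160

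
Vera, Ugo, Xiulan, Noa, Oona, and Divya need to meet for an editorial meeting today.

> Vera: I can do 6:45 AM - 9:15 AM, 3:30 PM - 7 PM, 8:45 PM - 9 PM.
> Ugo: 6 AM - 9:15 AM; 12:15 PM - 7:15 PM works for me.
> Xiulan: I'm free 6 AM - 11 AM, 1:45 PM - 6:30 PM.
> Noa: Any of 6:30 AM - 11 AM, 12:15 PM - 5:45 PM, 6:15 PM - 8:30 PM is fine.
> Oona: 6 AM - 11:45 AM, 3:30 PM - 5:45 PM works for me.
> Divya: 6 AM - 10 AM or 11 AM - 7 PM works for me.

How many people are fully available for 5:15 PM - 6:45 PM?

Vera, Ugo, and Divya can make the full 17:15-18:45 slot — that's 3.

3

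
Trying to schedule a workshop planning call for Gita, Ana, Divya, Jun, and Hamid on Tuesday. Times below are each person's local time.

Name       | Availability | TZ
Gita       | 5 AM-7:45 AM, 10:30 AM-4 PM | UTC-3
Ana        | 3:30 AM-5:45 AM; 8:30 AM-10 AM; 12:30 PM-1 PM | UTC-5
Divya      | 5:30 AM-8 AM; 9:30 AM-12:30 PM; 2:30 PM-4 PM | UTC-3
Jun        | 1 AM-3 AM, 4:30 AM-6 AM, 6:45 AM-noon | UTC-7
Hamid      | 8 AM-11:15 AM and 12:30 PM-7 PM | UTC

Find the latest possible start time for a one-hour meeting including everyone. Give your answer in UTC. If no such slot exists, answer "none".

14:00

Gita in UTC: 08:00-10:45, 13:30-19:00 (add 3h to convert from UTC-3).
Ana in UTC: 08:30-10:45, 13:30-15:00, 17:30-18:00 (add 5h to convert from UTC-5).
Divya in UTC: 08:30-11:00, 12:30-15:30, 17:30-19:00 (add 3h to convert from UTC-3).
Jun in UTC: 08:00-10:00, 11:30-13:00, 13:45-19:00 (add 7h to convert from UTC-7).
Hamid in UTC: 08:00-11:15, 12:30-19:00.
Gita ∩ Ana: 08:30-10:45, 13:30-15:00, 17:30-18:00.
Gita ∩ Ana ∩ Divya: 08:30-10:45, 13:30-15:00, 17:30-18:00.
Gita ∩ Ana ∩ Divya ∩ Jun: 08:30-10:00, 13:45-15:00, 17:30-18:00.
Gita ∩ Ana ∩ Divya ∩ Jun ∩ Hamid: 08:30-10:00, 13:45-15:00, 17:30-18:00.
The last common window of at least 60 minutes is 13:45-15:00; a 60-minute meeting can start as late as 14:00 and still end by 15:00.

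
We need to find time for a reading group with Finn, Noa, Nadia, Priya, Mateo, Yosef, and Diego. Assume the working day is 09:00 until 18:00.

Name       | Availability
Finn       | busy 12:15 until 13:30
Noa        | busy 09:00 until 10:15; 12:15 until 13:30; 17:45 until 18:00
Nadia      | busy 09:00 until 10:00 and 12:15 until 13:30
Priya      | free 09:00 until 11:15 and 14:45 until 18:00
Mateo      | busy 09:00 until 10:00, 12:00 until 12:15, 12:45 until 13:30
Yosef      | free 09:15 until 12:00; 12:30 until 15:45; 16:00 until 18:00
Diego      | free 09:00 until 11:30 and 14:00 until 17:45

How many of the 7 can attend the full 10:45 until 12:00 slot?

5

Finn free: 09:00-12:15, 13:30-18:00 (invert busy blocks within the working day).
Noa free: 10:15-12:15, 13:30-17:45 (invert busy blocks within the working day).
Nadia free: 10:00-12:15, 13:30-18:00 (invert busy blocks within the working day).
Priya free: 09:00-11:15, 14:45-18:00.
Mateo free: 10:00-12:00, 12:15-12:45, 13:30-18:00 (invert busy blocks within the working day).
Yosef free: 09:15-12:00, 12:30-15:45, 16:00-18:00.
Diego free: 09:00-11:30, 14:00-17:45.
Finn, Noa, Nadia, Mateo, and Yosef can make the full 10:45-12:00 slot — that's 5.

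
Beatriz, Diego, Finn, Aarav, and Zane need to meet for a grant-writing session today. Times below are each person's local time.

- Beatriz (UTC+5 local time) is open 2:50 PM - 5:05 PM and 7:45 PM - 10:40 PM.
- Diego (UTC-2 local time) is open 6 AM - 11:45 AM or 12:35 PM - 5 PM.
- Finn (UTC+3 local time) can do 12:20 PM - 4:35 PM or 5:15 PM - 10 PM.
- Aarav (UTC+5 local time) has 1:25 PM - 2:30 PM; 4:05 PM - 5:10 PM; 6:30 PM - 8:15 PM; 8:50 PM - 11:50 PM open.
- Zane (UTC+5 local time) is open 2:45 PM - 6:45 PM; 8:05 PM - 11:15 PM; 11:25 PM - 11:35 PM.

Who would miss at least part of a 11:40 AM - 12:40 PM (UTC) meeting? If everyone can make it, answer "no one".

Beatriz in UTC: 09:50-12:05, 14:45-17:40 (subtract 5h to convert from UTC+5).
Diego in UTC: 08:00-13:45, 14:35-19:00 (add 2h to convert from UTC-2).
Finn in UTC: 09:20-13:35, 14:15-19:00 (subtract 3h to convert from UTC+3).
Aarav in UTC: 08:25-09:30, 11:05-12:10, 13:30-15:15, 15:50-18:50 (subtract 5h to convert from UTC+5).
Zane in UTC: 09:45-13:45, 15:05-18:15, 18:25-18:35 (subtract 5h to convert from UTC+5).
Beatriz: not fully free for 11:40-12:40. Diego: free for 11:40-12:40. Finn: free for 11:40-12:40. Aarav: not fully free for 11:40-12:40. Zane: free for 11:40-12:40.

Aarav, Beatriz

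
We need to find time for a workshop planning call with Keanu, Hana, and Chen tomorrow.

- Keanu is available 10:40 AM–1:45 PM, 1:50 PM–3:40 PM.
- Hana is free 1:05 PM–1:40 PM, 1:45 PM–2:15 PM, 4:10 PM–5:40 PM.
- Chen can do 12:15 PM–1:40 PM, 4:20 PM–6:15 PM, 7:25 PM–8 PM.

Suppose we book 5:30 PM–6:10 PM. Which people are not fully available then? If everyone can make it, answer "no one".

Hana, Keanu

Keanu: not fully free for 17:30-18:10. Hana: not fully free for 17:30-18:10. Chen: free for 17:30-18:10.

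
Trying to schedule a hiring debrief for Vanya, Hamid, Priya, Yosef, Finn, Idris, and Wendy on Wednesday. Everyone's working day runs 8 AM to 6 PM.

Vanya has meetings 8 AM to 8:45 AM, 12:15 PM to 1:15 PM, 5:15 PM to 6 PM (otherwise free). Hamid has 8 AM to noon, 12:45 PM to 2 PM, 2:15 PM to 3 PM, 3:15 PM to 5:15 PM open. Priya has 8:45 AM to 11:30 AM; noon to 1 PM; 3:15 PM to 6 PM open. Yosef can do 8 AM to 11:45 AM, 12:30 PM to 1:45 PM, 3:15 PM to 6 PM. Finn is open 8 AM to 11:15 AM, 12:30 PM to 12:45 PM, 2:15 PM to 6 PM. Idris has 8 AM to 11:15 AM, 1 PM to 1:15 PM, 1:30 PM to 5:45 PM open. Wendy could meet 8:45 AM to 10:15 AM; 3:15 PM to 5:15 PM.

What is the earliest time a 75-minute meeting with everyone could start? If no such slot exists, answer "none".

08:45

Vanya free: 08:45-12:15, 13:15-17:15 (invert busy blocks within the working day).
Hamid free: 08:00-12:00, 12:45-14:00, 14:15-15:00, 15:15-17:15.
Priya free: 08:45-11:30, 12:00-13:00, 15:15-18:00.
Yosef free: 08:00-11:45, 12:30-13:45, 15:15-18:00.
Finn free: 08:00-11:15, 12:30-12:45, 14:15-18:00.
Idris free: 08:00-11:15, 13:00-13:15, 13:30-17:45.
Wendy free: 08:45-10:15, 15:15-17:15.
Vanya ∩ Hamid: 08:45-12:00, 13:15-14:00, 14:15-15:00, 15:15-17:15.
Vanya ∩ Hamid ∩ Priya: 08:45-11:30, 15:15-17:15.
Vanya ∩ Hamid ∩ Priya ∩ Yosef: 08:45-11:30, 15:15-17:15.
Vanya ∩ Hamid ∩ Priya ∩ Yosef ∩ Finn: 08:45-11:15, 15:15-17:15.
Vanya ∩ Hamid ∩ Priya ∩ Yosef ∩ Finn ∩ Idris: 08:45-11:15, 15:15-17:15.
Vanya ∩ Hamid ∩ Priya ∩ Yosef ∩ Finn ∩ Idris ∩ Wendy: 08:45-10:15, 15:15-17:15.
The first common window of at least 75 minutes is 08:45-10:15, so the earliest start is 08:45.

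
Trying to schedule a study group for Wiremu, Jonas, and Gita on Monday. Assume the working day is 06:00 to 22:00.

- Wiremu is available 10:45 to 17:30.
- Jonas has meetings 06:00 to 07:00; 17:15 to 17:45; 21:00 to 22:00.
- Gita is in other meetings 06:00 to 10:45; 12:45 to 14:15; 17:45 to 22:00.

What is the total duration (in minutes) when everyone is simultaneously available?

300

Wiremu free: 10:45-17:30.
Jonas free: 07:00-17:15, 17:45-21:00 (invert busy blocks within the working day).
Gita free: 10:45-12:45, 14:15-17:45 (invert busy blocks within the working day).
Wiremu ∩ Jonas: 10:45-17:15.
Wiremu ∩ Jonas ∩ Gita: 10:45-12:45, 14:15-17:15.
Summing the common windows: 120 + 180 = 300 minutes.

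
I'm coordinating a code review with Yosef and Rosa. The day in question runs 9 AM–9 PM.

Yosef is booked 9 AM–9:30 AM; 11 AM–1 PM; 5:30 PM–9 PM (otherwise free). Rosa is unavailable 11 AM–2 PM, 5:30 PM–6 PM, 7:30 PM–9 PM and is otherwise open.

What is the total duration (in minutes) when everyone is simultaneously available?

300

Yosef free: 09:30-11:00, 13:00-17:30 (invert busy blocks within the working day).
Rosa free: 09:00-11:00, 14:00-17:30, 18:00-19:30 (invert busy blocks within the working day).
Yosef ∩ Rosa: 09:30-11:00, 14:00-17:30.
Those are the intersection windows.
Summing the common windows: 90 + 210 = 300 minutes.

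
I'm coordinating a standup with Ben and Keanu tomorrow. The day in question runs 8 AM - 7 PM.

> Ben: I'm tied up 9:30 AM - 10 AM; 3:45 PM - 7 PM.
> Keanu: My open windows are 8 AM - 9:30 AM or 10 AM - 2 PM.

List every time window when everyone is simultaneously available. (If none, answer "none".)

Ben free: 08:00-09:30, 10:00-15:45 (invert busy blocks within the working day).
Keanu free: 08:00-09:30, 10:00-14:00.
Ben ∩ Keanu: 08:00-09:30, 10:00-14:00.

08:00-09:30, 10:00-14:00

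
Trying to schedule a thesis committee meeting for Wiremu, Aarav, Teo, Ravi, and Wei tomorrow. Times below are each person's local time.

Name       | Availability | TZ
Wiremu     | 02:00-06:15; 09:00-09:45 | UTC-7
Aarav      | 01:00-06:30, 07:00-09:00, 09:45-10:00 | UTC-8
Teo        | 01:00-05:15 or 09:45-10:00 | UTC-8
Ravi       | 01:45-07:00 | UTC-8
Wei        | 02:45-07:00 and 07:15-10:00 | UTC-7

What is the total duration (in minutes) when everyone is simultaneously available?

210

Wiremu in UTC: 09:00-13:15, 16:00-16:45 (add 7h to convert from UTC-7).
Aarav in UTC: 09:00-14:30, 15:00-17:00, 17:45-18:00 (add 8h to convert from UTC-8).
Teo in UTC: 09:00-13:15, 17:45-18:00 (add 8h to convert from UTC-8).
Ravi in UTC: 09:45-15:00 (add 8h to convert from UTC-8).
Wei in UTC: 09:45-14:00, 14:15-17:00 (add 7h to convert from UTC-7).
Wiremu ∩ Aarav: 09:00-13:15, 16:00-16:45.
Wiremu ∩ Aarav ∩ Teo: 09:00-13:15.
Wiremu ∩ Aarav ∩ Teo ∩ Ravi: 09:45-13:15.
Wiremu ∩ Aarav ∩ Teo ∩ Ravi ∩ Wei: 09:45-13:15.
That's a single block of 210 minutes.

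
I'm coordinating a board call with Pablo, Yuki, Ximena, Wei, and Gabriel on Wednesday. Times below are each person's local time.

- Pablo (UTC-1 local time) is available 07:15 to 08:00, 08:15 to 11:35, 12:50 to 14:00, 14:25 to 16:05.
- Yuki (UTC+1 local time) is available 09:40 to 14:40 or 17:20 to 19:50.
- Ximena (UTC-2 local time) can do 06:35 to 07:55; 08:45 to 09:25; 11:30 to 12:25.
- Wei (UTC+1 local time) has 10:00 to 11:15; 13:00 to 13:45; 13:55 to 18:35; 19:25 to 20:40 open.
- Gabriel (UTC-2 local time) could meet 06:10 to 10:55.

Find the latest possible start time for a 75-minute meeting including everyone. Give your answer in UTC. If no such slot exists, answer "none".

Pablo in UTC: 08:15-09:00, 09:15-12:35, 13:50-15:00, 15:25-17:05 (add 1h to convert from UTC-1).
Yuki in UTC: 08:40-13:40, 16:20-18:50 (subtract 1h to convert from UTC+1).
Ximena in UTC: 08:35-09:55, 10:45-11:25, 13:30-14:25 (add 2h to convert from UTC-2).
Wei in UTC: 09:00-10:15, 12:00-12:45, 12:55-17:35, 18:25-19:40 (subtract 1h to convert from UTC+1).
Gabriel in UTC: 08:10-12:55 (add 2h to convert from UTC-2).
Pablo ∩ Yuki: 08:40-09:00, 09:15-12:35, 16:20-17:05.
Pablo ∩ Yuki ∩ Ximena: 08:40-09:00, 09:15-09:55, 10:45-11:25.
Pablo ∩ Yuki ∩ Ximena ∩ Wei: 09:15-09:55.
Pablo ∩ Yuki ∩ Ximena ∩ Wei ∩ Gabriel: 09:15-09:55.
No common window is at least 75 minutes long.

none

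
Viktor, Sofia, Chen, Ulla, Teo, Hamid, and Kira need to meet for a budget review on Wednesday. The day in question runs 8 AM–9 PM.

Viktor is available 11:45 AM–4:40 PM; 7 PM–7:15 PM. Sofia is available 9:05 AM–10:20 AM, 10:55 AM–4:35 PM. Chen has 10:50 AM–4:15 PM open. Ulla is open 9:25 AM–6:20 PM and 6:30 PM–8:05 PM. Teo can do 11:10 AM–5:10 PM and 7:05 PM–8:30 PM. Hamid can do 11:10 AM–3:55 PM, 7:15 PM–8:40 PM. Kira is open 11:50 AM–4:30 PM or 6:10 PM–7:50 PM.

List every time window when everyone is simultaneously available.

11:50-15:55

Viktor ∩ Sofia: 11:45-16:35.
Viktor ∩ Sofia ∩ Chen: 11:45-16:15.
Viktor ∩ Sofia ∩ Chen ∩ Ulla: 11:45-16:15.
Viktor ∩ Sofia ∩ Chen ∩ Ulla ∩ Teo: 11:45-16:15.
Viktor ∩ Sofia ∩ Chen ∩ Ulla ∩ Teo ∩ Hamid: 11:45-15:55.
Viktor ∩ Sofia ∩ Chen ∩ Ulla ∩ Teo ∩ Hamid ∩ Kira: 11:50-15:55.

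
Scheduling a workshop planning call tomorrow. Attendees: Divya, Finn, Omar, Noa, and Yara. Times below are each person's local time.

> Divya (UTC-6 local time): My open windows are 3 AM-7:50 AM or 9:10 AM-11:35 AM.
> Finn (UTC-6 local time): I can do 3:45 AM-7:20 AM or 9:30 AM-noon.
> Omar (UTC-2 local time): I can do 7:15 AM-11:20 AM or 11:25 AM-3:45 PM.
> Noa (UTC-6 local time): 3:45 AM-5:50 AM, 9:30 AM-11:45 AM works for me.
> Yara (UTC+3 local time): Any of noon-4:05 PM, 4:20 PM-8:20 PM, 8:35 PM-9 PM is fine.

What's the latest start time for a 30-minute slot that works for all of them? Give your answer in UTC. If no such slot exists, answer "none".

Divya in UTC: 09:00-13:50, 15:10-17:35 (add 6h to convert from UTC-6).
Finn in UTC: 09:45-13:20, 15:30-18:00 (add 6h to convert from UTC-6).
Omar in UTC: 09:15-13:20, 13:25-17:45 (add 2h to convert from UTC-2).
Noa in UTC: 09:45-11:50, 15:30-17:45 (add 6h to convert from UTC-6).
Yara in UTC: 09:00-13:05, 13:20-17:20, 17:35-18:00 (subtract 3h to convert from UTC+3).
Divya ∩ Finn: 09:45-13:20, 15:30-17:35.
Divya ∩ Finn ∩ Omar: 09:45-13:20, 15:30-17:35.
Divya ∩ Finn ∩ Omar ∩ Noa: 09:45-11:50, 15:30-17:35.
Divya ∩ Finn ∩ Omar ∩ Noa ∩ Yara: 09:45-11:50, 15:30-17:20.
The last common window of at least 30 minutes is 15:30-17:20; a 30-minute meeting can start as late as 16:50 and still end by 17:20.

16:50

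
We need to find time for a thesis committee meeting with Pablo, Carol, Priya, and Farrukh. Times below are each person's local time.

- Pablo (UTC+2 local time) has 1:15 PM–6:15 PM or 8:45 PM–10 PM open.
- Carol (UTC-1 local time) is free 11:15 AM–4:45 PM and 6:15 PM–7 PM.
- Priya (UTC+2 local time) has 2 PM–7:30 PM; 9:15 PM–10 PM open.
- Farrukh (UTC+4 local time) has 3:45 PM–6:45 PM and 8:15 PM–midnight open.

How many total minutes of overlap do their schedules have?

Pablo in UTC: 11:15-16:15, 18:45-20:00 (subtract 2h to convert from UTC+2).
Carol in UTC: 12:15-17:45, 19:15-20:00 (add 1h to convert from UTC-1).
Priya in UTC: 12:00-17:30, 19:15-20:00 (subtract 2h to convert from UTC+2).
Farrukh in UTC: 11:45-14:45, 16:15-20:00 (subtract 4h to convert from UTC+4).
Pablo ∩ Carol: 12:15-16:15, 19:15-20:00.
Pablo ∩ Carol ∩ Priya: 12:15-16:15, 19:15-20:00.
Pablo ∩ Carol ∩ Priya ∩ Farrukh: 12:15-14:45, 19:15-20:00.
Summing the common windows: 150 + 45 = 195 minutes.

195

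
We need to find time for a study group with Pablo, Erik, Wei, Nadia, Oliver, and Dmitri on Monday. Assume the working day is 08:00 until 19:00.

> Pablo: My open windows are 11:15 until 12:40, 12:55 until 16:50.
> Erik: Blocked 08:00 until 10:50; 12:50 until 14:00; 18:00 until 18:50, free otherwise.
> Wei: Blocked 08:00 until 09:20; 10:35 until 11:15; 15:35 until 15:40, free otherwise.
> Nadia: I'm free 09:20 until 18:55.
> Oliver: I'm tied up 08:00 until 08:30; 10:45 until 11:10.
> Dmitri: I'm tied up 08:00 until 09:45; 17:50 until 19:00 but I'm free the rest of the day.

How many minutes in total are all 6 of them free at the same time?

Pablo free: 11:15-12:40, 12:55-16:50.
Erik free: 10:50-12:50, 14:00-18:00, 18:50-19:00 (invert busy blocks within the working day).
Wei free: 09:20-10:35, 11:15-15:35, 15:40-19:00 (invert busy blocks within the working day).
Nadia free: 09:20-18:55.
Oliver free: 08:30-10:45, 11:10-19:00 (invert busy blocks within the working day).
Dmitri free: 09:45-17:50 (invert busy blocks within the working day).
Pablo ∩ Erik: 11:15-12:40, 14:00-16:50.
Pablo ∩ Erik ∩ Wei: 11:15-12:40, 14:00-15:35, 15:40-16:50.
Pablo ∩ Erik ∩ Wei ∩ Nadia: 11:15-12:40, 14:00-15:35, 15:40-16:50.
Pablo ∩ Erik ∩ Wei ∩ Nadia ∩ Oliver: 11:15-12:40, 14:00-15:35, 15:40-16:50.
Pablo ∩ Erik ∩ Wei ∩ Nadia ∩ Oliver ∩ Dmitri: 11:15-12:40, 14:00-15:35, 15:40-16:50.
Summing the common windows: 85 + 95 + 70 = 250 minutes.

250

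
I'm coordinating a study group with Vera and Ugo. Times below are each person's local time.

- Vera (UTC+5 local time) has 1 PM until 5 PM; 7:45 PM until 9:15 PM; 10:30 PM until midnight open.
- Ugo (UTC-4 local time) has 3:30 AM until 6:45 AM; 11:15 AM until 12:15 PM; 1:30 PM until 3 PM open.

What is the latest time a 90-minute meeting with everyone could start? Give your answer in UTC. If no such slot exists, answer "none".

Vera in UTC: 08:00-12:00, 14:45-16:15, 17:30-19:00 (subtract 5h to convert from UTC+5).
Ugo in UTC: 07:30-10:45, 15:15-16:15, 17:30-19:00 (add 4h to convert from UTC-4).
Vera ∩ Ugo: 08:00-10:45, 15:15-16:15, 17:30-19:00.
So the common availability across everyone is 08:00-10:45, 15:15-16:15, 17:30-19:00.
The last common window of at least 90 minutes is 17:30-19:00; a 90-minute meeting can start as late as 17:30 and still end by 19:00.

17:30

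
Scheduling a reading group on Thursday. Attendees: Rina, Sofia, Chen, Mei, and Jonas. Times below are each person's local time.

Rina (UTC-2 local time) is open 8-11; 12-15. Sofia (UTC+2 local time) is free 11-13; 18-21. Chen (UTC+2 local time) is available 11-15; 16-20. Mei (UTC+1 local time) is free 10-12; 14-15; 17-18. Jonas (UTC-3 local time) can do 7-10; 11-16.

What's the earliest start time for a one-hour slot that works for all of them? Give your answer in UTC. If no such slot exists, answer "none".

Rina in UTC: 10:00-13:00, 14:00-17:00 (add 2h to convert from UTC-2).
Sofia in UTC: 09:00-11:00, 16:00-19:00 (subtract 2h to convert from UTC+2).
Chen in UTC: 09:00-13:00, 14:00-18:00 (subtract 2h to convert from UTC+2).
Mei in UTC: 09:00-11:00, 13:00-14:00, 16:00-17:00 (subtract 1h to convert from UTC+1).
Jonas in UTC: 10:00-13:00, 14:00-19:00 (add 3h to convert from UTC-3).
Rina ∩ Sofia: 10:00-11:00, 16:00-17:00.
Rina ∩ Sofia ∩ Chen: 10:00-11:00, 16:00-17:00.
Rina ∩ Sofia ∩ Chen ∩ Mei: 10:00-11:00, 16:00-17:00.
Rina ∩ Sofia ∩ Chen ∩ Mei ∩ Jonas: 10:00-11:00, 16:00-17:00.
The first common window of at least 60 minutes is 10:00-11:00, so the earliest start is 10:00.

10:00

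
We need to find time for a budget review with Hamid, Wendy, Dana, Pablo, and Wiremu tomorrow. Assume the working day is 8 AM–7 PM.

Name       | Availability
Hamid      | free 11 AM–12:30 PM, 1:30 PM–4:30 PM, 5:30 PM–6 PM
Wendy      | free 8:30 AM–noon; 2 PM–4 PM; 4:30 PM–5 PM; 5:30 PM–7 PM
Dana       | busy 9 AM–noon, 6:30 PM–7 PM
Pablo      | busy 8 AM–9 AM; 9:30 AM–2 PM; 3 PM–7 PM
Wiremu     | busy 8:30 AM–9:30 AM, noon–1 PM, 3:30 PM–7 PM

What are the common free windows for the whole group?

Hamid free: 11:00-12:30, 13:30-16:30, 17:30-18:00.
Wendy free: 08:30-12:00, 14:00-16:00, 16:30-17:00, 17:30-19:00.
Dana free: 08:00-09:00, 12:00-18:30 (invert busy blocks within the working day).
Pablo free: 09:00-09:30, 14:00-15:00 (invert busy blocks within the working day).
Wiremu free: 08:00-08:30, 09:30-12:00, 13:00-15:30 (invert busy blocks within the working day).
Hamid ∩ Wendy: 11:00-12:00, 14:00-16:00, 17:30-18:00.
Hamid ∩ Wendy ∩ Dana: 14:00-16:00, 17:30-18:00.
Hamid ∩ Wendy ∩ Dana ∩ Pablo: 14:00-15:00.
Hamid ∩ Wendy ∩ Dana ∩ Pablo ∩ Wiremu: 14:00-15:00.

14:00-15:00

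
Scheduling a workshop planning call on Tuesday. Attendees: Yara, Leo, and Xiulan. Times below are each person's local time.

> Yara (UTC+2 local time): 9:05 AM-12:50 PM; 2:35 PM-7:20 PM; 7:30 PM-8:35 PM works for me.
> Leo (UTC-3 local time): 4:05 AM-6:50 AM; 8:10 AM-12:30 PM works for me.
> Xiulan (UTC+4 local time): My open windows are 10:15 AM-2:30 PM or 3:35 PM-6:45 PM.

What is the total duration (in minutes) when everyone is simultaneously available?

Yara in UTC: 07:05-10:50, 12:35-17:20, 17:30-18:35 (subtract 2h to convert from UTC+2).
Leo in UTC: 07:05-09:50, 11:10-15:30 (add 3h to convert from UTC-3).
Xiulan in UTC: 06:15-10:30, 11:35-14:45 (subtract 4h to convert from UTC+4).
Yara ∩ Leo: 07:05-09:50, 12:35-15:30.
Yara ∩ Leo ∩ Xiulan: 07:05-09:50, 12:35-14:45.
Summing the common windows: 165 + 130 = 295 minutes.

295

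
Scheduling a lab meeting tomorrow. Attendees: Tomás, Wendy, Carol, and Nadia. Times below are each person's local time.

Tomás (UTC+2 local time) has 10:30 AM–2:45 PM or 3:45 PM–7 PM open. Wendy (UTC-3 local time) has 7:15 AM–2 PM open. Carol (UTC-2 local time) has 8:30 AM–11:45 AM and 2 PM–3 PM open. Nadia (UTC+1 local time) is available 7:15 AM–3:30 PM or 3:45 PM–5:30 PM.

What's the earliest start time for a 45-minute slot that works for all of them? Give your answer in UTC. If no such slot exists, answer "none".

Tomás in UTC: 08:30-12:45, 13:45-17:00 (subtract 2h to convert from UTC+2).
Wendy in UTC: 10:15-17:00 (add 3h to convert from UTC-3).
Carol in UTC: 10:30-13:45, 16:00-17:00 (add 2h to convert from UTC-2).
Nadia in UTC: 06:15-14:30, 14:45-16:30 (subtract 1h to convert from UTC+1).
Tomás ∩ Wendy: 10:15-12:45, 13:45-17:00.
Tomás ∩ Wendy ∩ Carol: 10:30-12:45, 16:00-17:00.
Tomás ∩ Wendy ∩ Carol ∩ Nadia: 10:30-12:45, 16:00-16:30.
So the common availability across everyone is 10:30-12:45, 16:00-16:30.
The first common window of at least 45 minutes is 10:30-12:45, so the earliest start is 10:30.

10:30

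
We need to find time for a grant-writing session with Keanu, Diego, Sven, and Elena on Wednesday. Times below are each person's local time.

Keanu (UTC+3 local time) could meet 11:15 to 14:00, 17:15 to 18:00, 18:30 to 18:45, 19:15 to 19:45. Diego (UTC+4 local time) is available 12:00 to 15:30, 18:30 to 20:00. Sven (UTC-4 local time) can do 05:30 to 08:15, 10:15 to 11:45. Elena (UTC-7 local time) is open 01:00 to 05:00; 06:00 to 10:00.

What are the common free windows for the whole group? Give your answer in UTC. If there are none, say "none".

09:30-11:00, 14:30-15:00, 15:30-15:45

Keanu in UTC: 08:15-11:00, 14:15-15:00, 15:30-15:45, 16:15-16:45 (subtract 3h to convert from UTC+3).
Diego in UTC: 08:00-11:30, 14:30-16:00 (subtract 4h to convert from UTC+4).
Sven in UTC: 09:30-12:15, 14:15-15:45 (add 4h to convert from UTC-4).
Elena in UTC: 08:00-12:00, 13:00-17:00 (add 7h to convert from UTC-7).
Keanu ∩ Diego: 08:15-11:00, 14:30-15:00, 15:30-15:45.
Keanu ∩ Diego ∩ Sven: 09:30-11:00, 14:30-15:00, 15:30-15:45.
Keanu ∩ Diego ∩ Sven ∩ Elena: 09:30-11:00, 14:30-15:00, 15:30-15:45.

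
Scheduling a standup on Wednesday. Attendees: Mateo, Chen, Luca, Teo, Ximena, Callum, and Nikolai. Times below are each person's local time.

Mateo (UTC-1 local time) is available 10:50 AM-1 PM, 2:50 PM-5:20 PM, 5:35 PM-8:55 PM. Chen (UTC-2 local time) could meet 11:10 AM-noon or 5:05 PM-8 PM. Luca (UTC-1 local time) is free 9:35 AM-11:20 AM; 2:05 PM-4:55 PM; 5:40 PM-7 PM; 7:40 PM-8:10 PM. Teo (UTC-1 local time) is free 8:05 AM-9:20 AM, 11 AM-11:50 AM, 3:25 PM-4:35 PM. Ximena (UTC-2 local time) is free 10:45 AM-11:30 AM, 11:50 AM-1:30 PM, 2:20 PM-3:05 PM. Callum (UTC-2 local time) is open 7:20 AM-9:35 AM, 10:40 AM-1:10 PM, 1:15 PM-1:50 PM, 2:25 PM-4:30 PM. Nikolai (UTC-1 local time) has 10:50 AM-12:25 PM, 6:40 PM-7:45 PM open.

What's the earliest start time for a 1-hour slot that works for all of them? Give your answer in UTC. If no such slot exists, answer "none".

Mateo in UTC: 11:50-14:00, 15:50-18:20, 18:35-21:55 (add 1h to convert from UTC-1).
Chen in UTC: 13:10-14:00, 19:05-22:00 (add 2h to convert from UTC-2).
Luca in UTC: 10:35-12:20, 15:05-17:55, 18:40-20:00, 20:40-21:10 (add 1h to convert from UTC-1).
Teo in UTC: 09:05-10:20, 12:00-12:50, 16:25-17:35 (add 1h to convert from UTC-1).
Ximena in UTC: 12:45-13:30, 13:50-15:30, 16:20-17:05 (add 2h to convert from UTC-2).
Callum in UTC: 09:20-11:35, 12:40-15:10, 15:15-15:50, 16:25-18:30 (add 2h to convert from UTC-2).
Nikolai in UTC: 11:50-13:25, 19:40-20:45 (add 1h to convert from UTC-1).
Mateo ∩ Chen: 13:10-14:00, 19:05-21:55.
Mateo ∩ Chen ∩ Luca: 19:05-20:00, 20:40-21:10.
Mateo ∩ Chen ∩ Luca ∩ Teo: ∅.
Mateo ∩ Chen ∩ Luca ∩ Teo ∩ Ximena: ∅.
Mateo ∩ Chen ∩ Luca ∩ Teo ∩ Ximena ∩ Callum: ∅.
Mateo ∩ Chen ∩ Luca ∩ Teo ∩ Ximena ∩ Callum ∩ Nikolai: ∅.
There is no time when everyone is free.
No common window is at least 60 minutes long.

none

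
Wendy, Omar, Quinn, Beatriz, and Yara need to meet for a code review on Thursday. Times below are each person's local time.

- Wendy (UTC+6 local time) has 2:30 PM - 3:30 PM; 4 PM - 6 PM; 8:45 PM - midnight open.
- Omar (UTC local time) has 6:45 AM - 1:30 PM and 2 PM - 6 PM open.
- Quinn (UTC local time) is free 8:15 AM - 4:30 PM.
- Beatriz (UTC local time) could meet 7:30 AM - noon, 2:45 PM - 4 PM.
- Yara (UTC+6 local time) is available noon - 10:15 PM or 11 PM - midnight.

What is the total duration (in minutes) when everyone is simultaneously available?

255

Wendy in UTC: 08:30-09:30, 10:00-12:00, 14:45-18:00 (subtract 6h to convert from UTC+6).
Omar in UTC: 06:45-13:30, 14:00-18:00.
Quinn in UTC: 08:15-16:30.
Beatriz in UTC: 07:30-12:00, 14:45-16:00.
Yara in UTC: 06:00-16:15, 17:00-18:00 (subtract 6h to convert from UTC+6).
Wendy ∩ Omar: 08:30-09:30, 10:00-12:00, 14:45-18:00.
Wendy ∩ Omar ∩ Quinn: 08:30-09:30, 10:00-12:00, 14:45-16:30.
Wendy ∩ Omar ∩ Quinn ∩ Beatriz: 08:30-09:30, 10:00-12:00, 14:45-16:00.
Wendy ∩ Omar ∩ Quinn ∩ Beatriz ∩ Yara: 08:30-09:30, 10:00-12:00, 14:45-16:00.
Summing the common windows: 60 + 120 + 75 = 255 minutes.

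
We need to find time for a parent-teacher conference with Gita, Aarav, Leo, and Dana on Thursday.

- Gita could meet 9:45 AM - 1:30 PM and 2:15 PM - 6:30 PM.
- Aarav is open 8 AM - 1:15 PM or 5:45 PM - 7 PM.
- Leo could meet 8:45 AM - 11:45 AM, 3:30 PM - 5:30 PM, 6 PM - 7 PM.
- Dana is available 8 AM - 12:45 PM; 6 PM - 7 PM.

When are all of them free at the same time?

Gita ∩ Aarav: 09:45-13:15, 17:45-18:30.
Gita ∩ Aarav ∩ Leo: 09:45-11:45, 18:00-18:30.
Gita ∩ Aarav ∩ Leo ∩ Dana: 09:45-11:45, 18:00-18:30.

09:45-11:45, 18:00-18:30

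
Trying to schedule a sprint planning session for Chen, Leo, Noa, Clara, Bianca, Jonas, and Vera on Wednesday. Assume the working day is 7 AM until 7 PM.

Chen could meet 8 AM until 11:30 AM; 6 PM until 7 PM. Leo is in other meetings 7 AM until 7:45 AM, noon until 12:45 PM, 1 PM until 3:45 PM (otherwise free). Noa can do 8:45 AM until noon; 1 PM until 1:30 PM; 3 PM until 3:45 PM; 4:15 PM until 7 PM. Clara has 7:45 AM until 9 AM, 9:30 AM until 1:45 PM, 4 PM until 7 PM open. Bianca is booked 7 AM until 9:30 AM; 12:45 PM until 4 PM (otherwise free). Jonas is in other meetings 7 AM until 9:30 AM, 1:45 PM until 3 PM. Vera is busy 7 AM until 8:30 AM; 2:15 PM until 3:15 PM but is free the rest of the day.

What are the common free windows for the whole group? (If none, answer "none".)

09:30-11:30, 18:00-19:00

Chen free: 08:00-11:30, 18:00-19:00.
Leo free: 07:45-12:00, 12:45-13:00, 15:45-19:00 (invert busy blocks within the working day).
Noa free: 08:45-12:00, 13:00-13:30, 15:00-15:45, 16:15-19:00.
Clara free: 07:45-09:00, 09:30-13:45, 16:00-19:00.
Bianca free: 09:30-12:45, 16:00-19:00 (invert busy blocks within the working day).
Jonas free: 09:30-13:45, 15:00-19:00 (invert busy blocks within the working day).
Vera free: 08:30-14:15, 15:15-19:00 (invert busy blocks within the working day).
Chen ∩ Leo: 08:00-11:30, 18:00-19:00.
Chen ∩ Leo ∩ Noa: 08:45-11:30, 18:00-19:00.
Chen ∩ Leo ∩ Noa ∩ Clara: 08:45-09:00, 09:30-11:30, 18:00-19:00.
Chen ∩ Leo ∩ Noa ∩ Clara ∩ Bianca: 09:30-11:30, 18:00-19:00.
Chen ∩ Leo ∩ Noa ∩ Clara ∩ Bianca ∩ Jonas: 09:30-11:30, 18:00-19:00.
Chen ∩ Leo ∩ Noa ∩ Clara ∩ Bianca ∩ Jonas ∩ Vera: 09:30-11:30, 18:00-19:00.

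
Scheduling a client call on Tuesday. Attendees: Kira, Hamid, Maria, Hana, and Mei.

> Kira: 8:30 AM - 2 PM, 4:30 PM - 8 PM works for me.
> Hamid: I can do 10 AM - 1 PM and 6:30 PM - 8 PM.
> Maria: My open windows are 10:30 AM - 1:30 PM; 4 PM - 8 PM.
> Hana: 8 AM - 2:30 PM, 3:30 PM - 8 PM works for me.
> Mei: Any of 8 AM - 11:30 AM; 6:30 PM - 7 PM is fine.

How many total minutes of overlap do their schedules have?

Kira ∩ Hamid: 10:00-13:00, 18:30-20:00.
Kira ∩ Hamid ∩ Maria: 10:30-13:00, 18:30-20:00.
Kira ∩ Hamid ∩ Maria ∩ Hana: 10:30-13:00, 18:30-20:00.
Kira ∩ Hamid ∩ Maria ∩ Hana ∩ Mei: 10:30-11:30, 18:30-19:00.
Those are the intersection windows.
Summing the common windows: 60 + 30 = 90 minutes.

90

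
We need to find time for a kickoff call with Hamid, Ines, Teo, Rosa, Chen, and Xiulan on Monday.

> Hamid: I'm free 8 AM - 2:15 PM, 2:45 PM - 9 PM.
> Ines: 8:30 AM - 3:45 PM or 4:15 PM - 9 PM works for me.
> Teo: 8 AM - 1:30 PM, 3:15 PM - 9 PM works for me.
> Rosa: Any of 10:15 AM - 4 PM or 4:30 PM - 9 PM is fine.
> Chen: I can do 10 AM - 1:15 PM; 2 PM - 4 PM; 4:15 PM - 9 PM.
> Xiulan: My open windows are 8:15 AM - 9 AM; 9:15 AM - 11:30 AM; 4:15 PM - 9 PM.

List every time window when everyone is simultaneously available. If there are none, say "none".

Hamid ∩ Ines: 08:30-14:15, 14:45-15:45, 16:15-21:00.
Hamid ∩ Ines ∩ Teo: 08:30-13:30, 15:15-15:45, 16:15-21:00.
Hamid ∩ Ines ∩ Teo ∩ Rosa: 10:15-13:30, 15:15-15:45, 16:30-21:00.
Hamid ∩ Ines ∩ Teo ∩ Rosa ∩ Chen: 10:15-13:15, 15:15-15:45, 16:30-21:00.
Hamid ∩ Ines ∩ Teo ∩ Rosa ∩ Chen ∩ Xiulan: 10:15-11:30, 16:30-21:00.

10:15-11:30, 16:30-21:00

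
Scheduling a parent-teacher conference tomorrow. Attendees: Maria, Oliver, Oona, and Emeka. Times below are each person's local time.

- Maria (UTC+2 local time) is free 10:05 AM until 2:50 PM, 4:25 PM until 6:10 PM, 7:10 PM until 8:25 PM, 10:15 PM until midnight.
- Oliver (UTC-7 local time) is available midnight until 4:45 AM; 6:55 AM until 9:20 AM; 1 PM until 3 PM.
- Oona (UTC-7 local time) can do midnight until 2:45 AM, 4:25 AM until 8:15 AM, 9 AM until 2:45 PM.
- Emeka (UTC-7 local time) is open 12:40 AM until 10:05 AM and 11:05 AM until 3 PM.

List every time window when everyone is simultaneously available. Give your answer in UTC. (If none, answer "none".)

Maria in UTC: 08:05-12:50, 14:25-16:10, 17:10-18:25, 20:15-22:00 (subtract 2h to convert from UTC+2).
Oliver in UTC: 07:00-11:45, 13:55-16:20, 20:00-22:00 (add 7h to convert from UTC-7).
Oona in UTC: 07:00-09:45, 11:25-15:15, 16:00-21:45 (add 7h to convert from UTC-7).
Emeka in UTC: 07:40-17:05, 18:05-22:00 (add 7h to convert from UTC-7).
Maria ∩ Oliver: 08:05-11:45, 14:25-16:10, 20:15-22:00.
Maria ∩ Oliver ∩ Oona: 08:05-09:45, 11:25-11:45, 14:25-15:15, 16:00-16:10, 20:15-21:45.
Maria ∩ Oliver ∩ Oona ∩ Emeka: 08:05-09:45, 11:25-11:45, 14:25-15:15, 16:00-16:10, 20:15-21:45.
Those are the intersection windows.

08:05-09:45, 11:25-11:45, 14:25-15:15, 16:00-16:10, 20:15-21:45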